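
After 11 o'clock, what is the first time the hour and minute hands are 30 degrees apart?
At t minutes past 11:00, the hour hand is at 30 x 11 + 0.5t degrees and the minute hand is at 6t degrees.
The smaller angle between them is 30 degrees when |30H - 5.5t| = 30 or |30H - 5.5t| = 330.
With H = 11, solve 30 x 11 - 5.5t = +/- target for each target:
  t = (30 x 11 - 30) / 5.5 = 54.55
  t = (30 x 11 + 30) / 5.5 = 65.45 (outside (0, 60))
  t = (30 x 11 - 330) / 5.5 = 0 (outside (0, 60))
  t = (30 x 11 + 330) / 5.5 = 120 (outside (0, 60))
Valid solutions in (0, 60): {54.55} minutes.
The first occurrence is t = 54.55 minutes.
The hands form a 30-degree angle at 54.55 minutes past 11:00.

Final answer: 54.55 minutes past 11:00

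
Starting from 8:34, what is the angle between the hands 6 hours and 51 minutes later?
First find the time 6 hours and 51 minutes after 8:34.
Total minutes: 8 x 60 + 34 + 6 x 60 + 51 = 925.
925 mod 720 = 205 minutes = 3:25.
Now compute the angle at 3:25:
Hour hand: 3 x 30 + 25 x 0.5 = 102.5 degrees
Minute hand: 25 x 6 = 150 degrees
Difference: |102.5 - 150| = 47.5 degrees
The angle is 47.5 degrees

Final answer: 47.5 degrees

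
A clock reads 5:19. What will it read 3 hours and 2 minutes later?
Starting time: 5:19
Adding 2 minutes to 19 minutes: 19 + 2 = 21 minutes
Adding 3 hours: 5 + 3 = 8
Final time: 8:21

Final answer: 8:21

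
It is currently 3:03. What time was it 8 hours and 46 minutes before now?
Starting time: 3:03 = 183 total minutes past 12:00
Subtracting: 8 hours and 46 minutes = 526 minutes
183 - 526 = -343 (negative, add 12 hours = 720) = 377 minutes
= 6 hours and 17 minutes past 12:00 = 6:17

Final answer: 6:17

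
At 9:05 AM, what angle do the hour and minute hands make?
Hour hand position: 9 x 30 + 5 x 0.5 = 272.5 degrees
Minute hand position: 5 x 6 = 30 degrees
Difference: |272.5 - 30| = 242.5 degrees
Since 242.5 > 180, the smaller angle is 360 - 242.5 = 117.5 degrees

Final answer: 117.5 degrees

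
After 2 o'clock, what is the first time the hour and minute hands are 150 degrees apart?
At t minutes past 2:00, the hour hand is at 30 x 2 + 0.5t degrees and the minute hand is at 6t degrees.
The smaller angle between them is 150 degrees when |30H - 5.5t| = 150 or |30H - 5.5t| = 210.
With H = 2, solve 30 x 2 - 5.5t = +/- target for each target:
  t = (30 x 2 - 150) / 5.5 = -16.36 (outside (0, 60))
  t = (30 x 2 + 150) / 5.5 = 38.18
  t = (30 x 2 - 210) / 5.5 = -27.27 (outside (0, 60))
  t = (30 x 2 + 210) / 5.5 = 49.09
Valid solutions in (0, 60): {38.18, 49.09} minutes.
The first occurrence is t = 38.18 minutes.
The hands form a 150-degree angle at 38.18 minutes past 2:00.

Final answer: 38.18 minutes past 2:00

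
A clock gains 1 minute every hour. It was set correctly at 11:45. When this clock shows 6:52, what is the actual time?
For every 60 true minutes, the faulty clock advances 61 minutes, so 1 faulty-clock minute corresponds to 60/61 true minutes.
From 11:45 to 6:52 on the faulty dial is 427 minutes.
True elapsed: 427 x 60/61 = 420 minutes = 7 hours.
True time: 11:45 + 7 hours = 6:45.

Final answer: 6:45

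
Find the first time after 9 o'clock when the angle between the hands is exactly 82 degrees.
At t minutes past 9:00, the hour hand is at 30 x 9 + 0.5t degrees and the minute hand is at 6t degrees.
The smaller angle between them is 82 degrees when |30H - 5.5t| = 82 or |30H - 5.5t| = 278.
With H = 9, solve 30 x 9 - 5.5t = +/- target for each target:
  t = (30 x 9 - 82) / 5.5 = 34.18
  t = (30 x 9 + 82) / 5.5 = 64 (outside (0, 60))
  t = (30 x 9 - 278) / 5.5 = -1.45 (outside (0, 60))
  t = (30 x 9 + 278) / 5.5 = 99.64 (outside (0, 60))
Valid solutions in (0, 60): {34.18} minutes.
The first occurrence is t = 34.18 minutes.
The hands form a 82-degree angle at 34.18 minutes past 9:00.

Final answer: 34.18 minutes past 9:00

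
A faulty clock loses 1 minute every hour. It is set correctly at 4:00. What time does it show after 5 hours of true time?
For every 60 true minutes, the faulty clock advances 60 - 1 = 59 minutes.
True elapsed: 5 hours = 300 minutes.
Faulty clock advances: 300 x 59/60 = 295 minutes (drift: 5 minutes behind).
Shown time: 4:00 + 295 minutes = 8:55.

Final answer: 8:55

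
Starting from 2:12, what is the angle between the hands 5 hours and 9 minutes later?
First find the time 5 hours and 9 minutes after 2:12.
Total minutes: 2 x 60 + 12 + 5 x 60 + 9 = 441.
441 mod 720 = 441 minutes = 7:21.
Now compute the angle at 7:21:
Hour hand: 7 x 30 + 21 x 0.5 = 220.5 degrees
Minute hand: 21 x 6 = 126 degrees
Difference: |220.5 - 126| = 94.5 degrees
The angle is 94.5 degrees

Final answer: 94.5 degrees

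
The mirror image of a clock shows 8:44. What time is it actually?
Reflection across the vertical (12-6) axis maps a hand at angle A degrees to (360 - A) degrees, which sends a reading of T minutes past 12:00 to (720 - T) minutes past 12:00.
Mirror reads 8:44 = 524 minutes past 12:00.
Actual time: (720 - 524) mod 720 = 196 minutes = 3:16.

Final answer: 3:16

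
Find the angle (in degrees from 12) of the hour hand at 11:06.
The hour hand moves 30 degrees per hour and 0.5 degrees per minute.
At 11:06: (11) x 30 + 6 x 0.5 = 330 + 3 = 333 degrees

Final answer: 333 degrees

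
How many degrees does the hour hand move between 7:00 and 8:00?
The hour hand moves 0.5 degrees per minute.
Time elapsed: 8:00 - 7:00 = 60 minutes
Angular displacement: 60 x 0.5 = 30 degrees

Final answer: 30 degrees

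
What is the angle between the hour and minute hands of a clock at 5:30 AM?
Hour hand position: 5 x 30 + 30 x 0.5 = 165 degrees
Minute hand position: 30 x 6 = 180 degrees
Difference: |165 - 180| = 15 degrees
The angle between the hands is 15 degrees

Final answer: 15 degrees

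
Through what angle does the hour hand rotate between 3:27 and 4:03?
The hour hand moves 0.5 degrees per minute.
Time elapsed: 4:03 - 3:27 = 36 minutes
Angular displacement: 36 x 0.5 = 18 degrees

Final answer: 18 degrees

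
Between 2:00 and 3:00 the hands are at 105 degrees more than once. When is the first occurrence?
At t minutes past 2:00, the hour hand is at 30 x 2 + 0.5t degrees and the minute hand is at 6t degrees.
The smaller angle between them is 105 degrees when |30H - 5.5t| = 105 or |30H - 5.5t| = 255.
With H = 2, solve 30 x 2 - 5.5t = +/- target for each target:
  t = (30 x 2 - 105) / 5.5 = -8.18 (outside (0, 60))
  t = (30 x 2 + 105) / 5.5 = 30
  t = (30 x 2 - 255) / 5.5 = -35.45 (outside (0, 60))
  t = (30 x 2 + 255) / 5.5 = 57.27
Valid solutions in (0, 60): {30, 57.27} minutes.
The first occurrence is t = 30 minutes.
The hands form a 105-degree angle at 30 minutes past 2:00.

Final answer: 30 minutes past 2:00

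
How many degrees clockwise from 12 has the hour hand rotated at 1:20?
The hour hand moves 30 degrees per hour and 0.5 degrees per minute.
At 1:20: (1) x 30 + 20 x 0.5 = 30 + 10 = 40 degrees

Final answer: 40 degrees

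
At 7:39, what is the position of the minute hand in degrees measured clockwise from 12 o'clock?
The minute hand moves 6 degrees per minute.
At 7:39: 39 x 6 = 234 degrees

Final answer: 234 degrees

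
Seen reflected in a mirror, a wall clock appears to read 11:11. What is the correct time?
Reflection across the vertical (12-6) axis maps a hand at angle A degrees to (360 - A) degrees, which sends a reading of T minutes past 12:00 to (720 - T) minutes past 12:00.
Mirror reads 11:11 = 671 minutes past 12:00.
Actual time: (720 - 671) mod 720 = 49 minutes = 12:49.

Final answer: 12:49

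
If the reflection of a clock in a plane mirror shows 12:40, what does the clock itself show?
Reflection across the vertical (12-6) axis maps a hand at angle A degrees to (360 - A) degrees, which sends a reading of T minutes past 12:00 to (720 - T) minutes past 12:00.
Mirror reads 12:40 = 40 minutes past 12:00.
Actual time: (720 - 40) mod 720 = 680 minutes = 11:20.

Final answer: 11:20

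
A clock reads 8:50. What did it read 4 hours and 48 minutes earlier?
Starting time: 8:50 = 530 total minutes past 12:00
Subtracting: 4 hours and 48 minutes = 288 minutes
530 - 288 = 242 minutes
= 4 hours and 2 minutes past 12:00 = 4:02

Final answer: 4:02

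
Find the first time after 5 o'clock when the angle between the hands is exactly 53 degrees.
At t minutes past 5:00, the hour hand is at 30 x 5 + 0.5t degrees and the minute hand is at 6t degrees.
The smaller angle between them is 53 degrees when |30H - 5.5t| = 53 or |30H - 5.5t| = 307.
With H = 5, solve 30 x 5 - 5.5t = +/- target for each target:
  t = (30 x 5 - 53) / 5.5 = 17.64
  t = (30 x 5 + 53) / 5.5 = 36.91
  t = (30 x 5 - 307) / 5.5 = -28.55 (outside (0, 60))
  t = (30 x 5 + 307) / 5.5 = 83.09 (outside (0, 60))
Valid solutions in (0, 60): {17.64, 36.91} minutes.
The first occurrence is t = 17.64 minutes.
The hands form a 53-degree angle at 17.64 minutes past 5:00.

Final answer: 17.64 minutes past 5:00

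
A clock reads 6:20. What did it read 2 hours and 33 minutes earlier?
Starting time: 6:20 = 380 total minutes past 12:00
Subtracting: 2 hours and 33 minutes = 153 minutes
380 - 153 = 227 minutes
= 3 hours and 47 minutes past 12:00 = 3:47

Final answer: 3:47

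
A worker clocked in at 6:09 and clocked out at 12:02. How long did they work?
From 6:09 to 12:02:
(12 x 60 + 2) - (6 x 60 + 9) = 722 - 369 = 353 minutes
= 5 hours and 53 minutes

Final answer: 5 hours and 53 minutes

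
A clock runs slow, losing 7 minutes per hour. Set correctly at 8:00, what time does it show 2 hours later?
For every 60 true minutes, the faulty clock advances 60 - 7 = 53 minutes.
True elapsed: 2 hours = 120 minutes.
Faulty clock advances: 120 x 53/60 = 106 minutes (drift: 14 minutes behind).
Shown time: 8:00 + 106 minutes = 9:46.

Final answer: 9:46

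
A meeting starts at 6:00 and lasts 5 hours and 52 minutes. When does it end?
Starting time: 6:00
Adding 52 minutes to 0 minutes: 0 + 52 = 52 minutes
Adding 5 hours: 6 + 5 = 11
Final time: 11:52

Final answer: 11:52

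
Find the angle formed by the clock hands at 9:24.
Hour hand position: 9 x 30 + 24 x 0.5 = 282 degrees
Minute hand position: 24 x 6 = 144 degrees
Difference: |282 - 144| = 138 degrees
The angle between the hands is 138 degrees

Final answer: 138 degrees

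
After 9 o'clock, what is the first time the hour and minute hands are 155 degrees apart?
At t minutes past 9:00, the hour hand is at 30 x 9 + 0.5t degrees and the minute hand is at 6t degrees.
The smaller angle between them is 155 degrees when |30H - 5.5t| = 155 or |30H - 5.5t| = 205.
With H = 9, solve 30 x 9 - 5.5t = +/- target for each target:
  t = (30 x 9 - 155) / 5.5 = 20.91
  t = (30 x 9 + 155) / 5.5 = 77.27 (outside (0, 60))
  t = (30 x 9 - 205) / 5.5 = 11.82
  t = (30 x 9 + 205) / 5.5 = 86.36 (outside (0, 60))
Valid solutions in (0, 60): {11.82, 20.91} minutes.
The first occurrence is t = 11.82 minutes.
The hands form a 155-degree angle at 11.82 minutes past 9:00.

Final answer: 11.82 minutes past 9:00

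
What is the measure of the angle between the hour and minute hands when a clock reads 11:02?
Hour hand position: 11 x 30 + 2 x 0.5 = 331 degrees
Minute hand position: 2 x 6 = 12 degrees
Difference: |331 - 12| = 319 degrees
Since 319 > 180, the smaller angle is 360 - 319 = 41 degrees

Final answer: 41 degrees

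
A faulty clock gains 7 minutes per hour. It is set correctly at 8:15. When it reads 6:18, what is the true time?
For every 60 true minutes, the faulty clock advances 67 minutes, so 1 faulty-clock minute corresponds to 60/67 true minutes.
From 8:15 to 6:18 on the faulty dial is 603 minutes.
True elapsed: 603 x 60/67 = 540 minutes = 9 hours.
True time: 8:15 + 9 hours = 5:15.

Final answer: 5:15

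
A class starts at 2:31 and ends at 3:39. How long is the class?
From 2:31 to 3:39:
(3 x 60 + 39) - (2 x 60 + 31) = 219 - 151 = 68 minutes
= 1 hour and 8 minutes

Final answer: 1 hour and 8 minutes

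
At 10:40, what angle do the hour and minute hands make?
Hour hand position: 10 x 30 + 40 x 0.5 = 320 degrees
Minute hand position: 40 x 6 = 240 degrees
Difference: |320 - 240| = 80 degrees
The angle between the hands is 80 degrees

Final answer: 80 degrees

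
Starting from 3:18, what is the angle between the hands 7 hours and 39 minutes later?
First find the time 7 hours and 39 minutes after 3:18.
Total minutes: 3 x 60 + 18 + 7 x 60 + 39 = 657.
657 mod 720 = 657 minutes = 10:57.
Now compute the angle at 10:57:
Hour hand: 10 x 30 + 57 x 0.5 = 328.5 degrees
Minute hand: 57 x 6 = 342 degrees
Difference: |328.5 - 342| = 13.5 degrees
The angle is 13.5 degrees

Final answer: 13.5 degrees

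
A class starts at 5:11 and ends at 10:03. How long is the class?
From 5:11 to 10:03:
(10 x 60 + 3) - (5 x 60 + 11) = 603 - 311 = 292 minutes
= 4 hours and 52 minutes

Final answer: 4 hours and 52 minutes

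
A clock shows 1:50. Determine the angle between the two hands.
Hour hand position: 1 x 30 + 50 x 0.5 = 55 degrees
Minute hand position: 50 x 6 = 300 degrees
Difference: |55 - 300| = 245 degrees
Since 245 > 180, the smaller angle is 360 - 245 = 115 degrees

Final answer: 115 degrees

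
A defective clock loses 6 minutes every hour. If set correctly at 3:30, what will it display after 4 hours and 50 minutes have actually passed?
For every 60 true minutes, the faulty clock advances 60 - 6 = 54 minutes.
True elapsed: 4 hours and 50 minutes = 290 minutes.
Faulty clock advances: 290 x 54/60 = 261 minutes (drift: 29 minutes behind).
Shown time: 3:30 + 261 minutes = 7:51.

Final answer: 7:51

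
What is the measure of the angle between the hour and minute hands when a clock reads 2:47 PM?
Hour hand position: 2 x 30 + 47 x 0.5 = 83.5 degrees
Minute hand position: 47 x 6 = 282 degrees
Difference: |83.5 - 282| = 198.5 degrees
Since 198.5 > 180, the smaller angle is 360 - 198.5 = 161.5 degrees

Final answer: 161.5 degrees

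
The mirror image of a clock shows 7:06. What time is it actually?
Reflection across the vertical (12-6) axis maps a hand at angle A degrees to (360 - A) degrees, which sends a reading of T minutes past 12:00 to (720 - T) minutes past 12:00.
Mirror reads 7:06 = 426 minutes past 12:00.
Actual time: (720 - 426) mod 720 = 294 minutes = 4:54.

Final answer: 4:54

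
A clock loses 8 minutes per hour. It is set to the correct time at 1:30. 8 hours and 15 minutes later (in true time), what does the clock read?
For every 60 true minutes, the faulty clock advances 60 - 8 = 52 minutes.
True elapsed: 8 hours and 15 minutes = 495 minutes.
Faulty clock advances: 495 x 52/60 = 429 minutes (drift: 66 minutes behind).
Shown time: 1:30 + 429 minutes = 8:39.

Final answer: 8:39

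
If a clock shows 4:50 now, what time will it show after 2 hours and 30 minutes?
Starting time: 4:50
Adding 30 minutes to 50 minutes: 50 + 30 = 80 minutes = 1 hour and 20 minutes
Adding 2 hours: 4 + 2 + 1 (carry) = 7
Final time: 7:20

Final answer: 7:20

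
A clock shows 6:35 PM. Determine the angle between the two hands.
Hour hand position: 6 x 30 + 35 x 0.5 = 197.5 degrees
Minute hand position: 35 x 6 = 210 degrees
Difference: |197.5 - 210| = 12.5 degrees
The angle between the hands is 12.5 degrees

Final answer: 12.5 degrees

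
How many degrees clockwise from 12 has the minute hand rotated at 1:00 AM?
The minute hand moves 6 degrees per minute.
At 1:00: 0 x 6 = 0 degrees

Final answer: 0 degrees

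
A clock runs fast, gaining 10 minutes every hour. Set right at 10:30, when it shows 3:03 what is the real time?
For every 60 true minutes, the faulty clock advances 70 minutes, so 1 faulty-clock minute corresponds to 60/70 true minutes.
From 10:30 to 3:03 on the faulty dial is 273 minutes.
True elapsed: 273 x 60/70 = 234 minutes = 3 hours and 54 minutes.
True time: 10:30 + 3 hours and 54 minutes = 2:24.

Final answer: 2:24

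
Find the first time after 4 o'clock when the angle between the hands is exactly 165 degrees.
At t minutes past 4:00, the hour hand is at 30 x 4 + 0.5t degrees and the minute hand is at 6t degrees.
The smaller angle between them is 165 degrees when |30H - 5.5t| = 165 or |30H - 5.5t| = 195.
With H = 4, solve 30 x 4 - 5.5t = +/- target for each target:
  t = (30 x 4 - 165) / 5.5 = -8.18 (outside (0, 60))
  t = (30 x 4 + 165) / 5.5 = 51.82
  t = (30 x 4 - 195) / 5.5 = -13.64 (outside (0, 60))
  t = (30 x 4 + 195) / 5.5 = 57.27
Valid solutions in (0, 60): {51.82, 57.27} minutes.
The first occurrence is t = 51.82 minutes.
The hands form a 165-degree angle at 51.82 minutes past 4:00.

Final answer: 51.82 minutes past 4:00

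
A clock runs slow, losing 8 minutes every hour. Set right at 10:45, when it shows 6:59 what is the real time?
For every 60 true minutes, the faulty clock advances 52 minutes, so 1 faulty-clock minute corresponds to 60/52 true minutes.
From 10:45 to 6:59 on the faulty dial is 494 minutes.
True elapsed: 494 x 60/52 = 570 minutes = 9 hours and 30 minutes.
True time: 10:45 + 9 hours and 30 minutes = 8:15.

Final answer: 8:15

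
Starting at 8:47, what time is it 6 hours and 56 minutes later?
Starting time: 8:47
Adding 56 minutes to 47 minutes: 47 + 56 = 103 minutes = 1 hour and 43 minutes
Adding 6 hours: 8 + 6 + 1 (carry) = 15 - 12 = 3
Final time: 3:43

Final answer: 3:43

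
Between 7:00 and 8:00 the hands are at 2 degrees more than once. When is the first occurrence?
At t minutes past 7:00, the hour hand is at 30 x 7 + 0.5t degrees and the minute hand is at 6t degrees.
The smaller angle between them is 2 degrees when |30H - 5.5t| = 2 or |30H - 5.5t| = 358.
With H = 7, solve 30 x 7 - 5.5t = +/- target for each target:
  t = (30 x 7 - 2) / 5.5 = 37.82
  t = (30 x 7 + 2) / 5.5 = 38.55
  t = (30 x 7 - 358) / 5.5 = -26.91 (outside (0, 60))
  t = (30 x 7 + 358) / 5.5 = 103.27 (outside (0, 60))
Valid solutions in (0, 60): {37.82, 38.55} minutes.
The first occurrence is t = 37.82 minutes.
The hands form a 2-degree angle at 37.82 minutes past 7:00.

Final answer: 37.82 minutes past 7:00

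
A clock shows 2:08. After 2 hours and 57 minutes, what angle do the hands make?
First find the time 2 hours and 57 minutes after 2:08.
Total minutes: 2 x 60 + 8 + 2 x 60 + 57 = 305.
305 mod 720 = 305 minutes = 5:05.
Now compute the angle at 5:05:
Hour hand: 5 x 30 + 5 x 0.5 = 152.5 degrees
Minute hand: 5 x 6 = 30 degrees
Difference: |152.5 - 30| = 122.5 degrees
The angle is 122.5 degrees

Final answer: 122.5 degrees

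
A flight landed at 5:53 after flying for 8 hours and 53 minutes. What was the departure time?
Starting time: 5:53 = 353 total minutes past 12:00
Subtracting: 8 hours and 53 minutes = 533 minutes
353 - 533 = -180 (negative, add 12 hours = 720) = 540 minutes
= 9 hours past 12:00 = 9:00

Final answer: 9:00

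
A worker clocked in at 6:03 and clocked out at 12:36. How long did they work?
From 6:03 to 12:36:
(12 x 60 + 36) - (6 x 60 + 3) = 756 - 363 = 393 minutes
= 6 hours and 33 minutes

Final answer: 6 hours and 33 minutes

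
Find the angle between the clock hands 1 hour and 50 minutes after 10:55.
First find the time 1 hour and 50 minutes after 10:55.
Total minutes: 10 x 60 + 55 + 1 x 60 + 50 = 765.
765 mod 720 = 45 minutes = 12:45.
Now compute the angle at 12:45:
Hour hand: 0 x 30 + 45 x 0.5 = 22.5 degrees
Minute hand: 45 x 6 = 270 degrees
Difference: |22.5 - 270| = 247.5 degrees
Smaller angle: 360 - 247.5 = 112.5 degrees

Final answer: 112.5 degrees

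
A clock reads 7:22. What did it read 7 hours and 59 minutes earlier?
Starting time: 7:22 = 442 total minutes past 12:00
Subtracting: 7 hours and 59 minutes = 479 minutes
442 - 479 = -37 (negative, add 12 hours = 720) = 683 minutes
= 11 hours and 23 minutes past 12:00 = 11:23

Final answer: 11:23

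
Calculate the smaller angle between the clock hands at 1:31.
Hour hand position: 1 x 30 + 31 x 0.5 = 45.5 degrees
Minute hand position: 31 x 6 = 186 degrees
Difference: |45.5 - 186| = 140.5 degrees
The angle between the hands is 140.5 degrees

Final answer: 140.5 degrees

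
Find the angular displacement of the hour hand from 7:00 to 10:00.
The hour hand moves 0.5 degrees per minute.
Time elapsed: 10:00 - 7:00 = 180 minutes
Angular displacement: 180 x 0.5 = 90 degrees

Final answer: 90 degrees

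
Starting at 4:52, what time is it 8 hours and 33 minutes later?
Starting time: 4:52
Adding 33 minutes to 52 minutes: 52 + 33 = 85 minutes = 1 hour and 25 minutes
Adding 8 hours: 4 + 8 + 1 (carry) = 13 - 12 = 1
Final time: 1:25

Final answer: 1:25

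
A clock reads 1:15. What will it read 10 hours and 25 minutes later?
Starting time: 1:15
Adding 25 minutes to 15 minutes: 15 + 25 = 40 minutes
Adding 10 hours: 1 + 10 = 11
Final time: 11:40

Final answer: 11:40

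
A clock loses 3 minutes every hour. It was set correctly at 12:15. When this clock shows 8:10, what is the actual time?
For every 60 true minutes, the faulty clock advances 57 minutes, so 1 faulty-clock minute corresponds to 60/57 true minutes.
From 12:15 to 8:10 on the faulty dial is 475 minutes.
True elapsed: 475 x 60/57 = 500 minutes = 8 hours and 20 minutes.
True time: 12:15 + 8 hours and 20 minutes = 8:35.

Final answer: 8:35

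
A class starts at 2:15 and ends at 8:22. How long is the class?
From 2:15 to 8:22:
(8 x 60 + 22) - (2 x 60 + 15) = 502 - 135 = 367 minutes
= 6 hours and 7 minutes

Final answer: 6 hours and 7 minutes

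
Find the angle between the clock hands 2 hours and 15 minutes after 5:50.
First find the time 2 hours and 15 minutes after 5:50.
Total minutes: 5 x 60 + 50 + 2 x 60 + 15 = 485.
485 mod 720 = 485 minutes = 8:05.
Now compute the angle at 8:05:
Hour hand: 8 x 30 + 5 x 0.5 = 242.5 degrees
Minute hand: 5 x 6 = 30 degrees
Difference: |242.5 - 30| = 212.5 degrees
Smaller angle: 360 - 212.5 = 147.5 degrees

Final answer: 147.5 degrees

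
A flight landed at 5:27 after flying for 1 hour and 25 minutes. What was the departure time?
Starting time: 5:27 = 327 total minutes past 12:00
Subtracting: 1 hour and 25 minutes = 85 minutes
327 - 85 = 242 minutes
= 4 hours and 2 minutes past 12:00 = 4:02

Final answer: 4:02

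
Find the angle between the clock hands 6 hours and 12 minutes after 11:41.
First find the time 6 hours and 12 minutes after 11:41.
Total minutes: 11 x 60 + 41 + 6 x 60 + 12 = 1073.
1073 mod 720 = 353 minutes = 5:53.
Now compute the angle at 5:53:
Hour hand: 5 x 30 + 53 x 0.5 = 176.5 degrees
Minute hand: 53 x 6 = 318 degrees
Difference: |176.5 - 318| = 141.5 degrees
The angle is 141.5 degrees

Final answer: 141.5 degrees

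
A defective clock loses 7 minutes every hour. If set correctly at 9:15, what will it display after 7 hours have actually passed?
For every 60 true minutes, the faulty clock advances 60 - 7 = 53 minutes.
True elapsed: 7 hours = 420 minutes.
Faulty clock advances: 420 x 53/60 = 371 minutes (drift: 49 minutes behind).
Shown time: 9:15 + 371 minutes = 3:26.

Final answer: 3:26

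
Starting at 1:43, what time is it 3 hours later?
Starting time: 1:43
Adding 0 minutes to 43 minutes: 43 + 0 = 43 minutes
Adding 3 hours: 1 + 3 = 4
Final time: 4:43

Final answer: 4:43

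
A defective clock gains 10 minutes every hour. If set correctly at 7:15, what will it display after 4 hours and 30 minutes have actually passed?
For every 60 true minutes, the faulty clock advances 60 + 10 = 70 minutes.
True elapsed: 4 hours and 30 minutes = 270 minutes.
Faulty clock advances: 270 x 70/60 = 315 minutes (drift: 45 minutes ahead).
Shown time: 7:15 + 315 minutes = 12:30.

Final answer: 12:30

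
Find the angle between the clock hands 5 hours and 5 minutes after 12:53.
First find the time 5 hours and 5 minutes after 12:53.
Total minutes: 12 x 60 + 53 + 5 x 60 + 5 = 1078.
1078 mod 720 = 358 minutes = 5:58.
Now compute the angle at 5:58:
Hour hand: 5 x 30 + 58 x 0.5 = 179 degrees
Minute hand: 58 x 6 = 348 degrees
Difference: |179 - 348| = 169 degrees
The angle is 169 degrees

Final answer: 169 degrees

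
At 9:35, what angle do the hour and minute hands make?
Hour hand position: 9 x 30 + 35 x 0.5 = 287.5 degrees
Minute hand position: 35 x 6 = 210 degrees
Difference: |287.5 - 210| = 77.5 degrees
The angle between the hands is 77.5 degrees

Final answer: 77.5 degrees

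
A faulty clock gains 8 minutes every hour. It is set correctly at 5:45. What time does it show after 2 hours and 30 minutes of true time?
For every 60 true minutes, the faulty clock advances 60 + 8 = 68 minutes.
True elapsed: 2 hours and 30 minutes = 150 minutes.
Faulty clock advances: 150 x 68/60 = 170 minutes (drift: 20 minutes ahead).
Shown time: 5:45 + 170 minutes = 8:35.

Final answer: 8:35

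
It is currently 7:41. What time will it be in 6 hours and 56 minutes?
Starting time: 7:41
Adding 56 minutes to 41 minutes: 41 + 56 = 97 minutes = 1 hour and 37 minutes
Adding 6 hours: 7 + 6 + 1 (carry) = 14 - 12 = 2
Final time: 2:37

Final answer: 2:37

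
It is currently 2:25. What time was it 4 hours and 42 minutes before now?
Starting time: 2:25 = 145 total minutes past 12:00
Subtracting: 4 hours and 42 minutes = 282 minutes
145 - 282 = -137 (negative, add 12 hours = 720) = 583 minutes
= 9 hours and 43 minutes past 12:00 = 9:43

Final answer: 9:43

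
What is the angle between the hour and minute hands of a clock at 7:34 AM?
Hour hand position: 7 x 30 + 34 x 0.5 = 227 degrees
Minute hand position: 34 x 6 = 204 degrees
Difference: |227 - 204| = 23 degrees
The angle between the hands is 23 degrees

Final answer: 23 degrees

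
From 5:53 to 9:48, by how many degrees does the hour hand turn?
The hour hand moves 0.5 degrees per minute.
Time elapsed: 9:48 - 5:53 = 235 minutes
Angular displacement: 235 x 0.5 = 117.5 degrees

Final answer: 117.5 degrees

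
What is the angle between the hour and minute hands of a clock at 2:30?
Hour hand position: 2 x 30 + 30 x 0.5 = 75 degrees
Minute hand position: 30 x 6 = 180 degrees
Difference: |75 - 180| = 105 degrees
The angle between the hands is 105 degrees

Final answer: 105 degrees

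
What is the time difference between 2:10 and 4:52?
From 2:10 to 4:52:
(4 x 60 + 52) - (2 x 60 + 10) = 292 - 130 = 162 minutes
= 2 hours and 42 minutes

Final answer: 2 hours and 42 minutes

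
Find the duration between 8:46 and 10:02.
From 8:46 to 10:02:
(10 x 60 + 2) - (8 x 60 + 46) = 602 - 526 = 76 minutes
= 1 hour and 16 minutes

Final answer: 1 hour and 16 minutes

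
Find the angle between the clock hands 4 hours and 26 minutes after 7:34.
First find the time 4 hours and 26 minutes after 7:34.
Total minutes: 7 x 60 + 34 + 4 x 60 + 26 = 720.
720 mod 720 = 0 minutes = 12:00.
Now compute the angle at 12:00:
Hour hand: 0 x 30 + 0 x 0.5 = 0 degrees
Minute hand: 0 x 6 = 0 degrees
Difference: |0 - 0| = 0 degrees
The angle is 0 degrees

Final answer: 0 degrees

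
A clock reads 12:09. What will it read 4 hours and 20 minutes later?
Starting time: 12:09
Adding 20 minutes to 9 minutes: 9 + 20 = 29 minutes
Adding 4 hours: 12 + 4 = 16 - 12 = 4
Final time: 4:29

Final answer: 4:29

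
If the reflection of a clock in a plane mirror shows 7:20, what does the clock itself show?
Reflection across the vertical (12-6) axis maps a hand at angle A degrees to (360 - A) degrees, which sends a reading of T minutes past 12:00 to (720 - T) minutes past 12:00.
Mirror reads 7:20 = 440 minutes past 12:00.
Actual time: (720 - 440) mod 720 = 280 minutes = 4:40.

Final answer: 4:40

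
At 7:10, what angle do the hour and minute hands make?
Hour hand position: 7 x 30 + 10 x 0.5 = 215 degrees
Minute hand position: 10 x 6 = 60 degrees
Difference: |215 - 60| = 155 degrees
The angle between the hands is 155 degrees

Final answer: 155 degrees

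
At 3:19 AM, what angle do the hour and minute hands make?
Hour hand position: 3 x 30 + 19 x 0.5 = 99.5 degrees
Minute hand position: 19 x 6 = 114 degrees
Difference: |99.5 - 114| = 14.5 degrees
The angle between the hands is 14.5 degrees

Final answer: 14.5 degrees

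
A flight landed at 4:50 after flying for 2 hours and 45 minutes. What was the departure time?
Starting time: 4:50 = 290 total minutes past 12:00
Subtracting: 2 hours and 45 minutes = 165 minutes
290 - 165 = 125 minutes
= 2 hours and 5 minutes past 12:00 = 2:05

Final answer: 2:05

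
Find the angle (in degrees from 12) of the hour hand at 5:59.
The hour hand moves 30 degrees per hour and 0.5 degrees per minute.
At 5:59: (5) x 30 + 59 x 0.5 = 150 + 29.5 = 179.5 degrees

Final answer: 179.5 degrees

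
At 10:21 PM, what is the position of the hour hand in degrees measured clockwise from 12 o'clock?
The hour hand moves 30 degrees per hour and 0.5 degrees per minute.
At 10:21: (10) x 30 + 21 x 0.5 = 300 + 10.5 = 310.5 degrees

Final answer: 310.5 degrees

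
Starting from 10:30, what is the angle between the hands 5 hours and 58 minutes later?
First find the time 5 hours and 58 minutes after 10:30.
Total minutes: 10 x 60 + 30 + 5 x 60 + 58 = 988.
988 mod 720 = 268 minutes = 4:28.
Now compute the angle at 4:28:
Hour hand: 4 x 30 + 28 x 0.5 = 134 degrees
Minute hand: 28 x 6 = 168 degrees
Difference: |134 - 168| = 34 degrees
The angle is 34 degrees

Final answer: 34 degrees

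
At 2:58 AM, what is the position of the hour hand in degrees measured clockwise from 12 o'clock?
The hour hand moves 30 degrees per hour and 0.5 degrees per minute.
At 2:58: (2) x 30 + 58 x 0.5 = 60 + 29 = 89 degrees

Final answer: 89 degrees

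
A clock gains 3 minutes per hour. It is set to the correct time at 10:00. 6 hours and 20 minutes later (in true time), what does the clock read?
For every 60 true minutes, the faulty clock advances 60 + 3 = 63 minutes.
True elapsed: 6 hours and 20 minutes = 380 minutes.
Faulty clock advances: 380 x 63/60 = 399 minutes (drift: 19 minutes ahead).
Shown time: 10:00 + 399 minutes = 4:39.

Final answer: 4:39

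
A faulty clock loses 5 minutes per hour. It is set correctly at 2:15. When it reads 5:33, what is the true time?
For every 60 true minutes, the faulty clock advances 55 minutes, so 1 faulty-clock minute corresponds to 60/55 true minutes.
From 2:15 to 5:33 on the faulty dial is 198 minutes.
True elapsed: 198 x 60/55 = 216 minutes = 3 hours and 36 minutes.
True time: 2:15 + 3 hours and 36 minutes = 5:51.

Final answer: 5:51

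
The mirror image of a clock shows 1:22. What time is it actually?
Reflection across the vertical (12-6) axis maps a hand at angle A degrees to (360 - A) degrees, which sends a reading of T minutes past 12:00 to (720 - T) minutes past 12:00.
Mirror reads 1:22 = 82 minutes past 12:00.
Actual time: (720 - 82) mod 720 = 638 minutes = 10:38.

Final answer: 10:38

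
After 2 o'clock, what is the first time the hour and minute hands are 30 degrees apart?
At t minutes past 2:00, the hour hand is at 30 x 2 + 0.5t degrees and the minute hand is at 6t degrees.
The smaller angle between them is 30 degrees when |30H - 5.5t| = 30 or |30H - 5.5t| = 330.
With H = 2, solve 30 x 2 - 5.5t = +/- target for each target:
  t = (30 x 2 - 30) / 5.5 = 5.45
  t = (30 x 2 + 30) / 5.5 = 16.36
  t = (30 x 2 - 330) / 5.5 = -49.09 (outside (0, 60))
  t = (30 x 2 + 330) / 5.5 = 70.91 (outside (0, 60))
Valid solutions in (0, 60): {5.45, 16.36} minutes.
The first occurrence is t = 5.45 minutes.
The hands form a 30-degree angle at 5.45 minutes past 2:00.

Final answer: 5.45 minutes past 2:00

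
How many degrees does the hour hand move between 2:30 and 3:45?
The hour hand moves 0.5 degrees per minute.
Time elapsed: 3:45 - 2:30 = 75 minutes
Angular displacement: 75 x 0.5 = 37.5 degrees

Final answer: 37.5 degrees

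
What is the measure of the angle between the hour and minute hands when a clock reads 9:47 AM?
Hour hand position: 9 x 30 + 47 x 0.5 = 293.5 degrees
Minute hand position: 47 x 6 = 282 degrees
Difference: |293.5 - 282| = 11.5 degrees
The angle between the hands is 11.5 degrees

Final answer: 11.5 degrees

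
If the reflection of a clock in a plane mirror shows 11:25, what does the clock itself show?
Reflection across the vertical (12-6) axis maps a hand at angle A degrees to (360 - A) degrees, which sends a reading of T minutes past 12:00 to (720 - T) minutes past 12:00.
Mirror reads 11:25 = 685 minutes past 12:00.
Actual time: (720 - 685) mod 720 = 35 minutes = 12:35.

Final answer: 12:35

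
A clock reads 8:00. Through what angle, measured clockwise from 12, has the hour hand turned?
The hour hand moves 30 degrees per hour and 0.5 degrees per minute.
At 8:00: (8) x 30 + 0 x 0.5 = 240 + 0 = 240 degrees

Final answer: 240 degrees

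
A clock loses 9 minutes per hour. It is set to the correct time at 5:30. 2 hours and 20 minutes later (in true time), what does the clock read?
For every 60 true minutes, the faulty clock advances 60 - 9 = 51 minutes.
True elapsed: 2 hours and 20 minutes = 140 minutes.
Faulty clock advances: 140 x 51/60 = 119 minutes (drift: 21 minutes behind).
Shown time: 5:30 + 119 minutes = 7:29.

Final answer: 7:29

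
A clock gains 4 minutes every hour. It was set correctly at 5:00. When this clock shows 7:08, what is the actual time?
For every 60 true minutes, the faulty clock advances 64 minutes, so 1 faulty-clock minute corresponds to 60/64 true minutes.
From 5:00 to 7:08 on the faulty dial is 128 minutes.
True elapsed: 128 x 60/64 = 120 minutes = 2 hours.
True time: 5:00 + 2 hours = 7:00.

Final answer: 7:00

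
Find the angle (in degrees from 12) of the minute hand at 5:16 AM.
The minute hand moves 6 degrees per minute.
At 5:16: 16 x 6 = 96 degrees

Final answer: 96 degrees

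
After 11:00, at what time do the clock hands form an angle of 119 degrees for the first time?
At t minutes past 11:00, the hour hand is at 30 x 11 + 0.5t degrees and the minute hand is at 6t degrees.
The smaller angle between them is 119 degrees when |30H - 5.5t| = 119 or |30H - 5.5t| = 241.
With H = 11, solve 30 x 11 - 5.5t = +/- target for each target:
  t = (30 x 11 - 119) / 5.5 = 38.36
  t = (30 x 11 + 119) / 5.5 = 81.64 (outside (0, 60))
  t = (30 x 11 - 241) / 5.5 = 16.18
  t = (30 x 11 + 241) / 5.5 = 103.82 (outside (0, 60))
Valid solutions in (0, 60): {16.18, 38.36} minutes.
The first occurrence is t = 16.18 minutes.
The hands form a 119-degree angle at 16.18 minutes past 11:00.

Final answer: 16.18 minutes past 11:00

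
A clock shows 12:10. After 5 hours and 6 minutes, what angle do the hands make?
First find the time 5 hours and 6 minutes after 12:10.
Total minutes: 12 x 60 + 10 + 5 x 60 + 6 = 1036.
1036 mod 720 = 316 minutes = 5:16.
Now compute the angle at 5:16:
Hour hand: 5 x 30 + 16 x 0.5 = 158 degrees
Minute hand: 16 x 6 = 96 degrees
Difference: |158 - 96| = 62 degrees
The angle is 62 degrees

Final answer: 62 degrees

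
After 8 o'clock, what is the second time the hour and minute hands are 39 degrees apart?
At t minutes past 8:00, the hour hand is at 30 x 8 + 0.5t degrees and the minute hand is at 6t degrees.
The smaller angle between them is 39 degrees when |30H - 5.5t| = 39 or |30H - 5.5t| = 321.
With H = 8, solve 30 x 8 - 5.5t = +/- target for each target:
  t = (30 x 8 - 39) / 5.5 = 36.55
  t = (30 x 8 + 39) / 5.5 = 50.73
  t = (30 x 8 - 321) / 5.5 = -14.73 (outside (0, 60))
  t = (30 x 8 + 321) / 5.5 = 102 (outside (0, 60))
Valid solutions in (0, 60): {36.55, 50.73} minutes.
The second occurrence is t = 50.73 minutes.
The hands form a 39-degree angle at 50.73 minutes past 8:00.

Final answer: 50.73 minutes past 8:00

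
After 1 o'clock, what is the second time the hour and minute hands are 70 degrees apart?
At t minutes past 1:00, the hour hand is at 30 x 1 + 0.5t degrees and the minute hand is at 6t degrees.
The smaller angle between them is 70 degrees when |30H - 5.5t| = 70 or |30H - 5.5t| = 290.
With H = 1, solve 30 x 1 - 5.5t = +/- target for each target:
  t = (30 x 1 - 70) / 5.5 = -7.27 (outside (0, 60))
  t = (30 x 1 + 70) / 5.5 = 18.18
  t = (30 x 1 - 290) / 5.5 = -47.27 (outside (0, 60))
  t = (30 x 1 + 290) / 5.5 = 58.18
Valid solutions in (0, 60): {18.18, 58.18} minutes.
The second occurrence is t = 58.18 minutes.
The hands form a 70-degree angle at 58.18 minutes past 1:00.

Final answer: 58.18 minutes past 1:00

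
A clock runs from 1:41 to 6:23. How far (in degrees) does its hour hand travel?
The hour hand moves 0.5 degrees per minute.
Time elapsed: 6:23 - 1:41 = 282 minutes
Angular displacement: 282 x 0.5 = 141 degrees

Final answer: 141 degrees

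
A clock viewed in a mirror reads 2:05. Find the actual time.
Reflection across the vertical (12-6) axis maps a hand at angle A degrees to (360 - A) degrees, which sends a reading of T minutes past 12:00 to (720 - T) minutes past 12:00.
Mirror reads 2:05 = 125 minutes past 12:00.
Actual time: (720 - 125) mod 720 = 595 minutes = 9:55.

Final answer: 9:55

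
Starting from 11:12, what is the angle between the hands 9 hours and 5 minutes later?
First find the time 9 hours and 5 minutes after 11:12.
Total minutes: 11 x 60 + 12 + 9 x 60 + 5 = 1217.
1217 mod 720 = 497 minutes = 8:17.
Now compute the angle at 8:17:
Hour hand: 8 x 30 + 17 x 0.5 = 248.5 degrees
Minute hand: 17 x 6 = 102 degrees
Difference: |248.5 - 102| = 146.5 degrees
The angle is 146.5 degrees

Final answer: 146.5 degrees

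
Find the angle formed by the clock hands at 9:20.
Hour hand position: 9 x 30 + 20 x 0.5 = 280 degrees
Minute hand position: 20 x 6 = 120 degrees
Difference: |280 - 120| = 160 degrees
The angle between the hands is 160 degrees

Final answer: 160 degrees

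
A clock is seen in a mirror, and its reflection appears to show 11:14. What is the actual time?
Reflection across the vertical (12-6) axis maps a hand at angle A degrees to (360 - A) degrees, which sends a reading of T minutes past 12:00 to (720 - T) minutes past 12:00.
Mirror reads 11:14 = 674 minutes past 12:00.
Actual time: (720 - 674) mod 720 = 46 minutes = 12:46.

Final answer: 12:46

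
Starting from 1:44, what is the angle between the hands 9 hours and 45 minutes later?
First find the time 9 hours and 45 minutes after 1:44.
Total minutes: 1 x 60 + 44 + 9 x 60 + 45 = 689.
689 mod 720 = 689 minutes = 11:29.
Now compute the angle at 11:29:
Hour hand: 11 x 30 + 29 x 0.5 = 344.5 degrees
Minute hand: 29 x 6 = 174 degrees
Difference: |344.5 - 174| = 170.5 degrees
The angle is 170.5 degrees

Final answer: 170.5 degrees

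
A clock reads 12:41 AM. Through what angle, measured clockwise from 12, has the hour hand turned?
The hour hand moves 30 degrees per hour and 0.5 degrees per minute.
At 12:41: (0) x 30 + 41 x 0.5 = 0 + 20.5 = 20.5 degrees

Final answer: 20.5 degrees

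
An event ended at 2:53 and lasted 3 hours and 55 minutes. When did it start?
Starting time: 2:53 = 173 total minutes past 12:00
Subtracting: 3 hours and 55 minutes = 235 minutes
173 - 235 = -62 (negative, add 12 hours = 720) = 658 minutes
= 10 hours and 58 minutes past 12:00 = 10:58

Final answer: 10:58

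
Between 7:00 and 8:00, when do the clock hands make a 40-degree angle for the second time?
At t minutes past 7:00, the hour hand is at 30 x 7 + 0.5t degrees and the minute hand is at 6t degrees.
The smaller angle between them is 40 degrees when |30H - 5.5t| = 40 or |30H - 5.5t| = 320.
With H = 7, solve 30 x 7 - 5.5t = +/- target for each target:
  t = (30 x 7 - 40) / 5.5 = 30.91
  t = (30 x 7 + 40) / 5.5 = 45.45
  t = (30 x 7 - 320) / 5.5 = -20 (outside (0, 60))
  t = (30 x 7 + 320) / 5.5 = 96.36 (outside (0, 60))
Valid solutions in (0, 60): {30.91, 45.45} minutes.
The second occurrence is t = 45.45 minutes.
The hands form a 40-degree angle at 45.45 minutes past 7:00.

Final answer: 45.45 minutes past 7:00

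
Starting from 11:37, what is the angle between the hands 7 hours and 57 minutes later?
First find the time 7 hours and 57 minutes after 11:37.
Total minutes: 11 x 60 + 37 + 7 x 60 + 57 = 1174.
1174 mod 720 = 454 minutes = 7:34.
Now compute the angle at 7:34:
Hour hand: 7 x 30 + 34 x 0.5 = 227 degrees
Minute hand: 34 x 6 = 204 degrees
Difference: |227 - 204| = 23 degrees
The angle is 23 degrees

Final answer: 23 degrees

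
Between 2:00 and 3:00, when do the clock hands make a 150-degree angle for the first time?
At t minutes past 2:00, the hour hand is at 30 x 2 + 0.5t degrees and the minute hand is at 6t degrees.
The smaller angle between them is 150 degrees when |30H - 5.5t| = 150 or |30H - 5.5t| = 210.
With H = 2, solve 30 x 2 - 5.5t = +/- target for each target:
  t = (30 x 2 - 150) / 5.5 = -16.36 (outside (0, 60))
  t = (30 x 2 + 150) / 5.5 = 38.18
  t = (30 x 2 - 210) / 5.5 = -27.27 (outside (0, 60))
  t = (30 x 2 + 210) / 5.5 = 49.09
Valid solutions in (0, 60): {38.18, 49.09} minutes.
The first occurrence is t = 38.18 minutes.
The hands form a 150-degree angle at 38.18 minutes past 2:00.

Final answer: 38.18 minutes past 2:00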